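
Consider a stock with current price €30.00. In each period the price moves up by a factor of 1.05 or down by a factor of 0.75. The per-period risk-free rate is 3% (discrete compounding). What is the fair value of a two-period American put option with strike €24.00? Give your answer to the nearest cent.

€0.12

Risk-neutral probability p = (1 + 0.03 − 0.75)/(1.05 − 0.75) = 0.2800/0.3000 = 0.9333
Terminal stock prices: S_uu = 33.08, S_ud = 23.62, S_dd = 16.88
Terminal payoffs (K − S): max(-9.075, 0) = 0, max(0.375, 0) = 0.375, max(7.125, 0) = 7.125
Node u (S = 31.5): continuation = 1/1.03·[0.9333·0.0000 + 0.0667·0.3750] = 0.0243; exercise value = 0.0000 ≤ continuation, so V_u = 0.0243
Node d (S = 22.5): continuation = 1/1.03·[0.9333·0.3750 + 0.0667·7.1250] = 0.8010; exercise value = 1.5000 > continuation, so V_d = 1.5000 (exercise)
Node 0 (S = 30): continuation = 1/1.03·[0.9333·0.0243 + 0.0667·1.5000] = 0.1191; exercise value = 0.0000 ≤ continuation, so V_0 = 0.1191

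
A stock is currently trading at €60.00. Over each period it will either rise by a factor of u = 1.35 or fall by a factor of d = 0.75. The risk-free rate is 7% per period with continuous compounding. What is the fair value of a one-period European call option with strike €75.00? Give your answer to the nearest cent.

Risk-neutral probability p = (e^0.07 − 0.75)/(1.35 − 0.75) = 0.3225/0.6000 = 0.5375
Terminal stock prices: S_u = 81, S_d = 45
Terminal payoffs (S − K): max(6, 0) = 6, max(-30, 0) = 0
Node 0 (S = 60): V_0 = e^(−0.07)·[0.5375·6.0000 + 0.4625·0.0000] = 3.0070

€3.01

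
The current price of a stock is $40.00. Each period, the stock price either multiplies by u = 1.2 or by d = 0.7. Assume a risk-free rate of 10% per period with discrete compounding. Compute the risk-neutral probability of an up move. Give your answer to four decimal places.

p = 0.8000

Risk-neutral probability p = (1 + 0.1 − 0.7)/(1.2 − 0.7) = 0.4000/0.5000 = 0.8000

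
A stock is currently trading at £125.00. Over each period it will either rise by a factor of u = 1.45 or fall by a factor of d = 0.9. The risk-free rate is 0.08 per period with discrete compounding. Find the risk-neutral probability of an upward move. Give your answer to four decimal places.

Risk-neutral probability p = (1 + 0.08 − 0.9)/(1.45 − 0.9) = 0.1800/0.5500 = 0.3273

p = 0.3273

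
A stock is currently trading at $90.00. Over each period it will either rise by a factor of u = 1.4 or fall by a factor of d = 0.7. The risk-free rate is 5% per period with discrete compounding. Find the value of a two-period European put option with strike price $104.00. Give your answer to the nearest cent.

$20.75

Risk-neutral probability p = (1 + 0.05 − 0.7)/(1.4 − 0.7) = 0.3500/0.7000 = 0.5000
Terminal stock prices: S_uu = 176.4, S_ud = 88.2, S_dd = 44.1
Terminal payoffs (K − S): max(-72.4, 0) = 0, max(15.8, 0) = 15.8, max(59.9, 0) = 59.9
Node u (S = 126): V_u = 1/1.05·[0.5000·0.0000 + 0.5000·15.8000] = 7.5238
Node d (S = 63): V_d = 1/1.05·[0.5000·15.8000 + 0.5000·59.9000] = 36.0476
Node 0 (S = 90): V_0 = 1/1.05·[0.5000·7.5238 + 0.5000·36.0476] = 20.7483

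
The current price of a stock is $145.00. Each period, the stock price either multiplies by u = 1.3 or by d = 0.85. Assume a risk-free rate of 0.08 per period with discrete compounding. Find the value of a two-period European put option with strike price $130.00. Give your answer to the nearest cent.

Risk-neutral probability p = (1 + 0.08 − 0.85)/(1.3 − 0.85) = 0.2300/0.4500 = 0.5111
Terminal stock prices: S_uu = 245.1, S_ud = 160.2, S_dd = 104.8
Terminal payoffs (K − S): max(-115.1, 0) = 0, max(-30.22, 0) = 0, max(25.24, 0) = 25.24
Node u (S = 188.5): V_u = 1/1.08·[0.5111·0.0000 + 0.4889·0.0000] = 0.0000
Node d (S = 123.2): V_d = 1/1.08·[0.5111·0.0000 + 0.4889·25.2375] = 11.4244
Node 0 (S = 145): V_0 = 1/1.08·[0.5111·0.0000 + 0.4889·11.4244] = 5.1715

$5.17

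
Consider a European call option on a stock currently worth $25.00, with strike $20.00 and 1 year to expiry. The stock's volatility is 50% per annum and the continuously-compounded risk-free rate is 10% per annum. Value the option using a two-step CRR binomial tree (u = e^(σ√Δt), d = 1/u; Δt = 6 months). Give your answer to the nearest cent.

CRR parameters: u = e^(σ√Δt) = e^(0.5·√0.5) = 1.4241, d = 1/u = 0.7022
Per-period rate: rΔt = 0.1·0.5 = 0.05, so R = e^0.05 = 1.0513
Risk-neutral probability p = (e^0.05 − 0.7022)/(1.4241 − 0.7022) = 0.3491/0.7219 = 0.4835
Terminal stock prices: S_uu = 50.7, S_ud = 25, S_dd = 12.33
Terminal payoffs (S − K): max(30.7, 0) = 30.7, max(5, 0) = 5, max(-7.673, 0) = 0
Node u (S = 35.6): V_u = e^(−0.05)·[0.4835·30.7029 + 0.5165·5.0000] = 16.5784
Node d (S = 17.55): V_d = e^(−0.05)·[0.4835·5.0000 + 0.5165·0.0000] = 2.2998
Node 0 (S = 25): V_0 = e^(−0.05)·[0.4835·16.5784 + 0.5165·2.2998] = 8.7552

$8.76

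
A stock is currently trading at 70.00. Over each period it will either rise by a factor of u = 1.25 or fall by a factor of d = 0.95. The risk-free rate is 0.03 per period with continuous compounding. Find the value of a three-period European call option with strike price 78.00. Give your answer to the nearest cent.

5.16

Risk-neutral probability p = (e^0.03 − 0.95)/(1.25 − 0.95) = 0.0805/0.3000 = 0.2682
Terminal stock prices: S_uuu = 136.7, S_uud = 103.9, S_udd = 78.97, S_ddd = 60.02
Terminal payoffs (S − K): max(58.72, 0) = 58.72, max(25.91, 0) = 25.91, max(0.9688, 0) = 0.9688, max(-17.98, 0) = 0
Node uu (S = 109.4): V_uu = e^(−0.03)·[0.2682·58.7188 + 0.7318·25.9062] = 33.6802
Node ud (S = 83.12): V_ud = e^(−0.03)·[0.2682·25.9062 + 0.7318·0.9688] = 7.4302
Node dd (S = 63.17): V_dd = e^(−0.03)·[0.2682·0.9688 + 0.7318·0.0000] = 0.2521
Node u (S = 87.5): V_u = e^(−0.03)·[0.2682·33.6802 + 0.7318·7.4302] = 14.0424
Node d (S = 66.5): V_d = e^(−0.03)·[0.2682·7.4302 + 0.7318·0.2521] = 2.1128
Node 0 (S = 70): V_0 = e^(−0.03)·[0.2682·14.0424 + 0.7318·2.1128] = 5.1551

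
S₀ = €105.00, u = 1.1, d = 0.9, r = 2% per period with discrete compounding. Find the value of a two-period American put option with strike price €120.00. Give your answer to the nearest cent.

€15.00

Risk-neutral probability p = (1 + 0.02 − 0.9)/(1.1 − 0.9) = 0.1200/0.2000 = 0.6000
Terminal stock prices: S_uu = 127.1, S_ud = 104, S_dd = 85.05
Terminal payoffs (K − S): max(-7.05, 0) = 0, max(16.05, 0) = 16.05, max(34.95, 0) = 34.95
Node u (S = 115.5): continuation = 1/1.02·[0.6000·0.0000 + 0.4000·16.0500] = 6.2941; exercise value = 4.5000 ≤ continuation, so V_u = 6.2941
Node d (S = 94.5): continuation = 1/1.02·[0.6000·16.0500 + 0.4000·34.9500] = 23.1471; exercise value = 25.5000 > continuation, so V_d = 25.5000 (exercise)
Node 0 (S = 105): continuation = 1/1.02·[0.6000·6.2941 + 0.4000·25.5000] = 13.7024; exercise value = 15.0000 > continuation, so V_0 = 15.0000 (exercise)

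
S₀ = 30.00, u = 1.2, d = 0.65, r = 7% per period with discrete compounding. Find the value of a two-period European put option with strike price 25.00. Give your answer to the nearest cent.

1.11

Risk-neutral probability p = (1 + 0.07 − 0.65)/(1.2 − 0.65) = 0.4200/0.5500 = 0.7636
Terminal stock prices: S_uu = 43.2, S_ud = 23.4, S_dd = 12.68
Terminal payoffs (K − S): max(-18.2, 0) = 0, max(1.6, 0) = 1.6, max(12.32, 0) = 12.32
Node u (S = 36): V_u = 1/1.07·[0.7636·0.0000 + 0.2364·1.6000] = 0.3534
Node d (S = 19.5): V_d = 1/1.07·[0.7636·1.6000 + 0.2364·12.3250] = 3.8645
Node 0 (S = 30): V_0 = 1/1.07·[0.7636·0.3534 + 0.2364·3.8645] = 1.1059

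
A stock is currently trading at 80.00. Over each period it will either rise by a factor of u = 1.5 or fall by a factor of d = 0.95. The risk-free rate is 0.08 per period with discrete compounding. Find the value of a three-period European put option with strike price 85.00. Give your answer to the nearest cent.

Risk-neutral probability p = (1 + 0.08 − 0.95)/(1.5 − 0.95) = 0.1300/0.5500 = 0.2364
Terminal stock prices: S_uuu = 270, S_uud = 171, S_udd = 108.3, S_ddd = 68.59
Terminal payoffs (K − S): max(-185, 0) = 0, max(-86, 0) = 0, max(-23.3, 0) = 0, max(16.41, 0) = 16.41
Node uu (S = 180): V_uu = 1/1.08·[0.2364·0.0000 + 0.7636·0.0000] = 0.0000
Node ud (S = 114): V_ud = 1/1.08·[0.2364·0.0000 + 0.7636·0.0000] = 0.0000
Node dd (S = 72.2): V_dd = 1/1.08·[0.2364·0.0000 + 0.7636·16.4100] = 11.6030
Node u (S = 120): V_u = 1/1.08·[0.2364·0.0000 + 0.7636·0.0000] = 0.0000
Node d (S = 76): V_d = 1/1.08·[0.2364·0.0000 + 0.7636·11.6030] = 8.2042
Node 0 (S = 80): V_0 = 1/1.08·[0.2364·0.0000 + 0.7636·8.2042] = 5.8009

5.80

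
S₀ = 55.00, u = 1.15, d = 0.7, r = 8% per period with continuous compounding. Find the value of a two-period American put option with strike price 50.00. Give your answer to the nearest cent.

2.19

Risk-neutral probability p = (e^0.08 − 0.7)/(1.15 − 0.7) = 0.3833/0.4500 = 0.8517
Terminal stock prices: S_uu = 72.74, S_ud = 44.27, S_dd = 26.95
Terminal payoffs (K − S): max(-22.74, 0) = 0, max(5.725, 0) = 5.725, max(23.05, 0) = 23.05
Node u (S = 63.25): continuation = e^(−0.08)·[0.8517·0.0000 + 0.1483·5.7250] = 0.7835; exercise value = 0.0000 ≤ continuation, so V_u = 0.7835
Node d (S = 38.5): continuation = e^(−0.08)·[0.8517·5.7250 + 0.1483·23.0500] = 7.6558; exercise value = 11.5000 > continuation, so V_d = 11.5000 (exercise)
Node 0 (S = 55): continuation = e^(−0.08)·[0.8517·0.7835 + 0.1483·11.5000] = 2.1898; exercise value = 0.0000 ≤ continuation, so V_0 = 2.1898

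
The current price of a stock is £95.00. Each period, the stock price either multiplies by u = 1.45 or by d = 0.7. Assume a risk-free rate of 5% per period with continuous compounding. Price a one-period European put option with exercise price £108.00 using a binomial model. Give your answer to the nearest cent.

Risk-neutral probability p = (e^0.05 − 0.7)/(1.45 − 0.7) = 0.3513/0.7500 = 0.4684
Terminal stock prices: S_u = 137.8, S_d = 66.5
Terminal payoffs (K − S): max(-29.75, 0) = 0, max(41.5, 0) = 41.5
Node 0 (S = 95): V_0 = e^(−0.05)·[0.4684·0.0000 + 0.5316·41.5000] = 20.9870

£20.99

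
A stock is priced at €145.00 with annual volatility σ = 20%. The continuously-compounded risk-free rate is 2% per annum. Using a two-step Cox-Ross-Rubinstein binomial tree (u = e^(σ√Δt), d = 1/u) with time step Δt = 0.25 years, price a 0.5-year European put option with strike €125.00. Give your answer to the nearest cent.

€1.56

CRR parameters: u = e^(σ√Δt) = e^(0.2·√0.25) = 1.1052, d = 1/u = 0.9048
Per-period rate: rΔt = 0.02·0.25 = 0.005, so R = e^0.005 = 1.0050
Risk-neutral probability p = (e^0.005 − 0.9048)/(1.1052 − 0.9048) = 0.1002/0.2003 = 0.5000
Terminal stock prices: S_uu = 177.1, S_ud = 145, S_dd = 118.7
Terminal payoffs (K − S): max(-52.1, 0) = 0, max(-20, 0) = 0, max(6.284, 0) = 6.284
Node u (S = 160.2): V_u = e^(−0.005)·[0.5000·0.0000 + 0.5000·0.0000] = 0.0000
Node d (S = 131.2): V_d = e^(−0.005)·[0.5000·0.0000 + 0.5000·6.2840] = 3.1261
Node 0 (S = 145): V_0 = e^(−0.005)·[0.5000·0.0000 + 0.5000·3.1261] = 1.5551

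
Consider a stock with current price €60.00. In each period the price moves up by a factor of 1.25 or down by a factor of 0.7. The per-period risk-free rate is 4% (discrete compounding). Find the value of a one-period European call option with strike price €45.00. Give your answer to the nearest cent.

Risk-neutral probability p = (1 + 0.04 − 0.7)/(1.25 − 0.7) = 0.3400/0.5500 = 0.6182
Terminal stock prices: S_u = 75, S_d = 42
Terminal payoffs (S − K): max(30, 0) = 30, max(-3, 0) = 0
Node 0 (S = 60): V_0 = 1/1.04·[0.6182·30.0000 + 0.3818·0.0000] = 17.8322

€17.83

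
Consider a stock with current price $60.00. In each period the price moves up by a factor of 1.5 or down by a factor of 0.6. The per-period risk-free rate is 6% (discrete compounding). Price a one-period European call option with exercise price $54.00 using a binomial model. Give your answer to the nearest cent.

$17.36

Risk-neutral probability p = (1 + 0.06 − 0.6)/(1.5 − 0.6) = 0.4600/0.9000 = 0.5111
Terminal stock prices: S_u = 90, S_d = 36
Terminal payoffs (S − K): max(36, 0) = 36, max(-18, 0) = 0
Node 0 (S = 60): V_0 = 1/1.06·[0.5111·36.0000 + 0.4889·0.0000] = 17.3585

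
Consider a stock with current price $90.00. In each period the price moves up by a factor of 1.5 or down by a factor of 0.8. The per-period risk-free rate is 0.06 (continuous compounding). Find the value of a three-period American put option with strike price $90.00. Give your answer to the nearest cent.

$12.14

Risk-neutral probability p = (e^0.06 − 0.8)/(1.5 − 0.8) = 0.2618/0.7000 = 0.3741
Terminal stock prices: S_uuu = 303.8, S_uud = 162, S_udd = 86.4, S_ddd = 46.08
Terminal payoffs (K − S): max(-213.8, 0) = 0, max(-72, 0) = 0, max(3.6, 0) = 3.6, max(43.92, 0) = 43.92
Node uu (S = 202.5): continuation = e^(−0.06)·[0.3741·0.0000 + 0.6259·0.0000] = 0.0000; exercise value = 0.0000 ≤ continuation, so V_uu = 0.0000
Node ud (S = 108): continuation = e^(−0.06)·[0.3741·0.0000 + 0.6259·3.6000] = 2.1222; exercise value = 0.0000 ≤ continuation, so V_ud = 2.1222
Node dd (S = 57.6): continuation = e^(−0.06)·[0.3741·3.6000 + 0.6259·43.9200] = 27.1588; exercise value = 32.4000 > continuation, so V_dd = 32.4000 (exercise)
Node u (S = 135): continuation = e^(−0.06)·[0.3741·0.0000 + 0.6259·2.1222] = 1.2510; exercise value = 0.0000 ≤ continuation, so V_u = 1.2510
Node d (S = 72): continuation = e^(−0.06)·[0.3741·2.1222 + 0.6259·32.4000] = 19.8472; exercise value = 18.0000 ≤ continuation, so V_d = 19.8472
Node 0 (S = 90): continuation = e^(−0.06)·[0.3741·1.2510 + 0.6259·19.8472] = 12.1405; exercise value = 0.0000 ≤ continuation, so V_0 = 12.1405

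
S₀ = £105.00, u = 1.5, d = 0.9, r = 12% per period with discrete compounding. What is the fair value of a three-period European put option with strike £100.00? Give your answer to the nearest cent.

£4.24

Risk-neutral probability p = (1 + 0.12 − 0.9)/(1.5 − 0.9) = 0.2200/0.6000 = 0.3667
Terminal stock prices: S_uuu = 354.4, S_uud = 212.6, S_udd = 127.6, S_ddd = 76.55
Terminal payoffs (K − S): max(-254.4, 0) = 0, max(-112.6, 0) = 0, max(-27.58, 0) = 0, max(23.45, 0) = 23.45
Node uu (S = 236.2): V_uu = 1/1.12·[0.3667·0.0000 + 0.6333·0.0000] = 0.0000
Node ud (S = 141.8): V_ud = 1/1.12·[0.3667·0.0000 + 0.6333·0.0000] = 0.0000
Node dd (S = 85.05): V_dd = 1/1.12·[0.3667·0.0000 + 0.6333·23.4550] = 13.2632
Node u (S = 157.5): V_u = 1/1.12·[0.3667·0.0000 + 0.6333·0.0000] = 0.0000
Node d (S = 94.5): V_d = 1/1.12·[0.3667·0.0000 + 0.6333·13.2632] = 7.5000
Node 0 (S = 105): V_0 = 1/1.12·[0.3667·0.0000 + 0.6333·7.5000] = 4.2411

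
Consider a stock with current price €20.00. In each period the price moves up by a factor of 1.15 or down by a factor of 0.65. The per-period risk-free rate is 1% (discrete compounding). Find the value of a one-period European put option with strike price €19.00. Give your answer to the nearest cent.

Risk-neutral probability p = (1 + 0.01 − 0.65)/(1.15 − 0.65) = 0.3600/0.5000 = 0.7200
Terminal stock prices: S_u = 23, S_d = 13
Terminal payoffs (K − S): max(-4, 0) = 0, max(6, 0) = 6
Node 0 (S = 20): V_0 = 1/1.01·[0.7200·0.0000 + 0.2800·6.0000] = 1.6634

€1.66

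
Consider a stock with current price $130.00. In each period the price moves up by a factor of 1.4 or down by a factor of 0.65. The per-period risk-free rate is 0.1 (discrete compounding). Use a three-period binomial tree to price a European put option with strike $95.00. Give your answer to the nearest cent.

$6.77

Risk-neutral probability p = (1 + 0.1 − 0.65)/(1.4 − 0.65) = 0.4500/0.7500 = 0.6000
Terminal stock prices: S_uuu = 356.7, S_uud = 165.6, S_udd = 76.9, S_ddd = 35.7
Terminal payoffs (K − S): max(-261.7, 0) = 0, max(-70.62, 0) = 0, max(18.1, 0) = 18.1, max(59.3, 0) = 59.3
Node uu (S = 254.8): V_uu = 1/1.1·[0.6000·0.0000 + 0.4000·0.0000] = 0.0000
Node ud (S = 118.3): V_ud = 1/1.1·[0.6000·0.0000 + 0.4000·18.1050] = 6.5836
Node dd (S = 54.93): V_dd = 1/1.1·[0.6000·18.1050 + 0.4000·59.2987] = 31.4386
Node u (S = 182): V_u = 1/1.1·[0.6000·0.0000 + 0.4000·6.5836] = 2.3940
Node d (S = 84.5): V_d = 1/1.1·[0.6000·6.5836 + 0.4000·31.4386] = 15.0233
Node 0 (S = 130): V_0 = 1/1.1·[0.6000·2.3940 + 0.4000·15.0233] = 6.7689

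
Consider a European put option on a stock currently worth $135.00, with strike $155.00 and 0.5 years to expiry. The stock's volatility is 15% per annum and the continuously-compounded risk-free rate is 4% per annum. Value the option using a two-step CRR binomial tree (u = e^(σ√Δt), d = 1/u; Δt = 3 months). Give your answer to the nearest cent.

$17.48

CRR parameters: u = e^(σ√Δt) = e^(0.15·√0.25) = 1.0779, d = 1/u = 0.9277
Per-period rate: rΔt = 0.04·0.25 = 0.01, so R = e^0.01 = 1.0101
Risk-neutral probability p = (e^0.01 − 0.9277)/(1.0779 − 0.9277) = 0.0823/0.1501 = 0.5482
Terminal stock prices: S_uu = 156.8, S_ud = 135, S_dd = 116.2
Terminal payoffs (K − S): max(-1.848, 0) = 0, max(20, 0) = 20, max(38.8, 0) = 38.8
Node u (S = 145.5): V_u = e^(−0.01)·[0.5482·0.0000 + 0.4518·20.0000] = 8.9461
Node d (S = 125.2): V_d = e^(−0.01)·[0.5482·20.0000 + 0.4518·38.8044] = 28.2124
Node 0 (S = 135): V_0 = e^(−0.01)·[0.5482·8.9461 + 0.4518·28.2124] = 17.4750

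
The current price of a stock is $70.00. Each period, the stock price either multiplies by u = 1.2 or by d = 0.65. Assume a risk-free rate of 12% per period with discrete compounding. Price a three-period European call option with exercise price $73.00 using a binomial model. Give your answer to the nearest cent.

Risk-neutral probability p = (1 + 0.12 − 0.65)/(1.2 − 0.65) = 0.4700/0.5500 = 0.8545
Terminal stock prices: S_uuu = 121, S_uud = 65.52, S_udd = 35.49, S_ddd = 19.22
Terminal payoffs (S − K): max(47.96, 0) = 47.96, max(-7.48, 0) = 0, max(-37.51, 0) = 0, max(-53.78, 0) = 0
Node uu (S = 100.8): V_uu = 1/1.12·[0.8545·47.9600 + 0.1455·0.0000] = 36.5929
Node ud (S = 54.6): V_ud = 1/1.12·[0.8545·0.0000 + 0.1455·0.0000] = 0.0000
Node dd (S = 29.58): V_dd = 1/1.12·[0.8545·0.0000 + 0.1455·0.0000] = 0.0000
Node u (S = 84): V_u = 1/1.12·[0.8545·36.5929 + 0.1455·0.0000] = 27.9199
Node d (S = 45.5): V_d = 1/1.12·[0.8545·0.0000 + 0.1455·0.0000] = 0.0000
Node 0 (S = 70): V_0 = 1/1.12·[0.8545·27.9199 + 0.1455·0.0000] = 21.3025

$21.30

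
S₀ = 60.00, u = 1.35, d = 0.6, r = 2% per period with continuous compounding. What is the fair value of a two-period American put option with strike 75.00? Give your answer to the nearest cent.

Risk-neutral probability p = (e^0.02 − 0.6)/(1.35 − 0.6) = 0.4202/0.7500 = 0.5603
Terminal stock prices: S_uu = 109.4, S_ud = 48.6, S_dd = 21.6
Terminal payoffs (K − S): max(-34.35, 0) = 0, max(26.4, 0) = 26.4, max(53.4, 0) = 53.4
Node u (S = 81): continuation = e^(−0.02)·[0.5603·0.0000 + 0.4397·26.4000] = 11.3790; exercise value = 0.0000 ≤ continuation, so V_u = 11.3790
Node d (S = 36): continuation = e^(−0.02)·[0.5603·26.4000 + 0.4397·53.4000] = 37.5149; exercise value = 39.0000 > continuation, so V_d = 39.0000 (exercise)
Node 0 (S = 60): continuation = e^(−0.02)·[0.5603·11.3790 + 0.4397·39.0000] = 23.0590; exercise value = 15.0000 ≤ continuation, so V_0 = 23.0590

23.06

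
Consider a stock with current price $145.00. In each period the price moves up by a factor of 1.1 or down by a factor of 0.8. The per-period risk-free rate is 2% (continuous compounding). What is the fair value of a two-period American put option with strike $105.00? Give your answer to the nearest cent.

$0.83

Risk-neutral probability p = (e^0.02 − 0.8)/(1.1 − 0.8) = 0.2202/0.3000 = 0.7340
Terminal stock prices: S_uu = 175.5, S_ud = 127.6, S_dd = 92.8
Terminal payoffs (K − S): max(-70.45, 0) = 0, max(-22.6, 0) = 0, max(12.2, 0) = 12.2
Node u (S = 159.5): continuation = e^(−0.02)·[0.7340·0.0000 + 0.2660·0.0000] = 0.0000; exercise value = 0.0000 ≤ continuation, so V_u = 0.0000
Node d (S = 116): continuation = e^(−0.02)·[0.7340·0.0000 + 0.2660·12.2000] = 3.1809; exercise value = 0.0000 ≤ continuation, so V_d = 3.1809
Node 0 (S = 145): continuation = e^(−0.02)·[0.7340·0.0000 + 0.2660·3.1809] = 0.8293; exercise value = 0.0000 ≤ continuation, so V_0 = 0.8293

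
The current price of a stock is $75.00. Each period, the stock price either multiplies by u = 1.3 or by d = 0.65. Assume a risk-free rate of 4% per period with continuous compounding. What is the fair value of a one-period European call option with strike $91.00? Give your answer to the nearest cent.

$3.75

Risk-neutral probability p = (e^0.04 − 0.65)/(1.3 − 0.65) = 0.3908/0.6500 = 0.6012
Terminal stock prices: S_u = 97.5, S_d = 48.75
Terminal payoffs (S − K): max(6.5, 0) = 6.5, max(-42.25, 0) = 0
Node 0 (S = 75): V_0 = e^(−0.04)·[0.6012·6.5000 + 0.3988·0.0000] = 3.7549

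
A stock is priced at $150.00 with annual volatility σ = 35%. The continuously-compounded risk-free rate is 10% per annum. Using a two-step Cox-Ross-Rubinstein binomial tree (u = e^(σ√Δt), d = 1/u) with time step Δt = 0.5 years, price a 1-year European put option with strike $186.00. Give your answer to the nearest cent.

$34.21

CRR parameters: u = e^(σ√Δt) = e^(0.35·√0.5) = 1.2808, d = 1/u = 0.7808
Per-period rate: rΔt = 0.1·0.5 = 0.05, so R = e^0.05 = 1.0513
Risk-neutral probability p = (e^0.05 − 0.7808)/(1.2808 − 0.7808) = 0.2705/0.5000 = 0.5410
Terminal stock prices: S_uu = 246.1, S_ud = 150, S_dd = 91.44
Terminal payoffs (K − S): max(-60.07, 0) = 0, max(36, 0) = 36, max(94.56, 0) = 94.56
Node u (S = 192.1): V_u = e^(−0.05)·[0.5410·0.0000 + 0.4590·36.0000] = 15.7190
Node d (S = 117.1): V_d = e^(−0.05)·[0.5410·36.0000 + 0.4590·94.5621] = 59.8147
Node 0 (S = 150): V_0 = e^(−0.05)·[0.5410·15.7190 + 0.4590·59.8147] = 34.2062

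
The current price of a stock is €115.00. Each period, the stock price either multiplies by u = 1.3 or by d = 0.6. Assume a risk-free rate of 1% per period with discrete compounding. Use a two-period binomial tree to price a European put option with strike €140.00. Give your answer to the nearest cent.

Risk-neutral probability p = (1 + 0.01 − 0.6)/(1.3 − 0.6) = 0.4100/0.7000 = 0.5857
Terminal stock prices: S_uu = 194.4, S_ud = 89.7, S_dd = 41.4
Terminal payoffs (K − S): max(-54.35, 0) = 0, max(50.3, 0) = 50.3, max(98.6, 0) = 98.6
Node u (S = 149.5): V_u = 1/1.01·[0.5857·0.0000 + 0.4143·50.3000] = 20.6322
Node d (S = 69): V_d = 1/1.01·[0.5857·50.3000 + 0.4143·98.6000] = 69.6139
Node 0 (S = 115): V_0 = 1/1.01·[0.5857·20.6322 + 0.4143·69.6139] = 40.5194

€40.52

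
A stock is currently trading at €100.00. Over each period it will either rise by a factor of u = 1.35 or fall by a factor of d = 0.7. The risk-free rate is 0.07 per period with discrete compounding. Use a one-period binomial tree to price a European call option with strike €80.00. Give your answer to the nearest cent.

€29.26

Risk-neutral probability p = (1 + 0.07 − 0.7)/(1.35 − 0.7) = 0.3700/0.6500 = 0.5692
Terminal stock prices: S_u = 135, S_d = 70
Terminal payoffs (S − K): max(55, 0) = 55, max(-10, 0) = 0
Node 0 (S = 100): V_0 = 1/1.07·[0.5692·55.0000 + 0.4308·0.0000] = 29.2595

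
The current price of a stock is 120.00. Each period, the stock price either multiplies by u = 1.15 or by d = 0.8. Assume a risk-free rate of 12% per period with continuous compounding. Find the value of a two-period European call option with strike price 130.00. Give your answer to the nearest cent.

Risk-neutral probability p = (e^0.12 − 0.8)/(1.15 − 0.8) = 0.3275/0.3500 = 0.9357
Terminal stock prices: S_uu = 158.7, S_ud = 110.4, S_dd = 76.8
Terminal payoffs (S − K): max(28.7, 0) = 28.7, max(-19.6, 0) = 0, max(-53.2, 0) = 0
Node u (S = 138): V_u = e^(−0.12)·[0.9357·28.7000 + 0.0643·0.0000] = 23.8180
Node d (S = 96): V_d = e^(−0.12)·[0.9357·0.0000 + 0.0643·0.0000] = 0.0000
Node 0 (S = 120): V_0 = e^(−0.12)·[0.9357·23.8180 + 0.0643·0.0000] = 19.7665

19.77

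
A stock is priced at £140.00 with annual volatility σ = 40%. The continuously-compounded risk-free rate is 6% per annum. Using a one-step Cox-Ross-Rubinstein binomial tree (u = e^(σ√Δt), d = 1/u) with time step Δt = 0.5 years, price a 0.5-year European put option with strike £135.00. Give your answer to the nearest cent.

£14.80

CRR parameters: u = e^(σ√Δt) = e^(0.4·√0.5) = 1.3269, d = 1/u = 0.7536
Per-period rate: rΔt = 0.06·0.5 = 0.03, so R = e^0.03 = 1.0305
Risk-neutral probability p = (e^0.03 − 0.7536)/(1.3269 − 0.7536) = 0.2768/0.5733 = 0.4829
Terminal stock prices: S_u = 185.8, S_d = 105.5
Terminal payoffs (K − S): max(-50.77, 0) = 0, max(29.49, 0) = 29.49
Node 0 (S = 140): V_0 = e^(−0.03)·[0.4829·0.0000 + 0.5171·29.4906] = 14.7994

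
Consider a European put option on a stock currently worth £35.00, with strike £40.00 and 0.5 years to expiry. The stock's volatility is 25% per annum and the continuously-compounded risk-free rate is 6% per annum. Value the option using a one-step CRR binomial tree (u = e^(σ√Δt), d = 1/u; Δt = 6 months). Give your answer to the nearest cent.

£4.75

CRR parameters: u = e^(σ√Δt) = e^(0.25·√0.5) = 1.1934, d = 1/u = 0.8380
Per-period rate: rΔt = 0.06·0.5 = 0.03, so R = e^0.03 = 1.0305
Risk-neutral probability p = (e^0.03 − 0.8380)/(1.1934 − 0.8380) = 0.1925/0.3554 = 0.5416
Terminal stock prices: S_u = 41.77, S_d = 29.33
Terminal payoffs (K − S): max(-1.768, 0) = 0, max(10.67, 0) = 10.67
Node 0 (S = 35): V_0 = e^(−0.03)·[0.5416·0.0000 + 0.4584·10.6712] = 4.7470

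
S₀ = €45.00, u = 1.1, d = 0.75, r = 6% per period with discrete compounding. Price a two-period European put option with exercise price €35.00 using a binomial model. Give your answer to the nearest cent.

€0.11

Risk-neutral probability p = (1 + 0.06 − 0.75)/(1.1 − 0.75) = 0.3100/0.3500 = 0.8857
Terminal stock prices: S_uu = 54.45, S_ud = 37.13, S_dd = 25.31
Terminal payoffs (K − S): max(-19.45, 0) = 0, max(-2.125, 0) = 0, max(9.688, 0) = 9.688
Node u (S = 49.5): V_u = 1/1.06·[0.8857·0.0000 + 0.1143·0.0000] = 0.0000
Node d (S = 33.75): V_d = 1/1.06·[0.8857·0.0000 + 0.1143·9.6875] = 1.0445
Node 0 (S = 45): V_0 = 1/1.06·[0.8857·0.0000 + 0.1143·1.0445] = 0.1126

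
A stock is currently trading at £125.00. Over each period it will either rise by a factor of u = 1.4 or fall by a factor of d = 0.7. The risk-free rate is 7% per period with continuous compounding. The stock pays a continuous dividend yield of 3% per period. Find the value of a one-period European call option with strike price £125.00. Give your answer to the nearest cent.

Per-period risk-free factor R = e^0.07 = 1.0725; dividend-adjusted growth = e^(0.07−0.03) = 1.0408.
Risk-neutral probability p = (1.0408 − 0.7)/(1.4 − 0.7) = 0.3408/0.7000 = 0.4869
Terminal stock prices: S_u = 175, S_d = 87.5
Terminal payoffs (S − K): max(50, 0) = 50, max(-37.5, 0) = 0
Node 0 (S = 125): V_0 = e^(−0.07)·[0.4869·50.0000 + 0.5131·0.0000] = 22.6978

£22.70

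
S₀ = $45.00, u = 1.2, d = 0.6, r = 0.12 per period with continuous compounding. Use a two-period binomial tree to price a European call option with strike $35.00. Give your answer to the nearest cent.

$18.12

Risk-neutral probability p = (e^0.12 − 0.6)/(1.2 − 0.6) = 0.5275/0.6000 = 0.8792
Terminal stock prices: S_uu = 64.8, S_ud = 32.4, S_dd = 16.2
Terminal payoffs (S − K): max(29.8, 0) = 29.8, max(-2.6, 0) = 0, max(-18.8, 0) = 0
Node u (S = 54): V_u = e^(−0.12)·[0.8792·29.8000 + 0.1208·0.0000] = 23.2364
Node d (S = 27): V_d = e^(−0.12)·[0.8792·0.0000 + 0.1208·0.0000] = 0.0000
Node 0 (S = 45): V_0 = e^(−0.12)·[0.8792·23.2364 + 0.1208·0.0000] = 18.1185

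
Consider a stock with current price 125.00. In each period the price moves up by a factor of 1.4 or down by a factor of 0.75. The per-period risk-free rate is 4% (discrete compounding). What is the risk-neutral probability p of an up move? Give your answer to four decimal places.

p = 0.4462

Risk-neutral probability p = (1 + 0.04 − 0.75)/(1.4 − 0.75) = 0.2900/0.6500 = 0.4462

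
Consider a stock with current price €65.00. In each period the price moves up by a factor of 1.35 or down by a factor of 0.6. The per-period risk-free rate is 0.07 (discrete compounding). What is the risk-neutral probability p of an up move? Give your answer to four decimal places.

Risk-neutral probability p = (1 + 0.07 − 0.6)/(1.35 − 0.6) = 0.4700/0.7500 = 0.6267

p = 0.6267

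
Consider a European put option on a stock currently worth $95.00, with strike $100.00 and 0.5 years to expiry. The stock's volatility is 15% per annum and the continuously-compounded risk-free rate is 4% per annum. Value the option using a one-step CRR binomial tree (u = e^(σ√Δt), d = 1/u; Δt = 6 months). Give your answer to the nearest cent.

$6.16

CRR parameters: u = e^(σ√Δt) = e^(0.15·√0.5) = 1.1119, d = 1/u = 0.8994
Per-period rate: rΔt = 0.04·0.5 = 0.02, so R = e^0.02 = 1.0202
Risk-neutral probability p = (e^0.02 − 0.8994)/(1.1119 − 0.8994) = 0.1208/0.2125 = 0.5686
Terminal stock prices: S_u = 105.6, S_d = 85.44
Terminal payoffs (K − S): max(-5.63, 0) = 0, max(14.56, 0) = 14.56
Node 0 (S = 95): V_0 = e^(−0.02)·[0.5686·0.0000 + 0.4314·14.5603] = 6.1575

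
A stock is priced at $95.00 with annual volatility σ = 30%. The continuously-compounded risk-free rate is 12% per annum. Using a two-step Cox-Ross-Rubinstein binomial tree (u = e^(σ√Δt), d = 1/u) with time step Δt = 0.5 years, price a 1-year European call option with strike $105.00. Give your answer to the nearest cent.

CRR parameters: u = e^(σ√Δt) = e^(0.3·√0.5) = 1.2363, d = 1/u = 0.8089
Per-period rate: rΔt = 0.12·0.5 = 0.06, so R = e^0.06 = 1.0618
Risk-neutral probability p = (e^0.06 − 0.8089)/(1.2363 − 0.8089) = 0.2530/0.4275 = 0.5918
Terminal stock prices: S_uu = 145.2, S_ud = 95, S_dd = 62.15
Terminal payoffs (S − K): max(40.2, 0) = 40.2, max(-10, 0) = 0, max(-42.85, 0) = 0
Node u (S = 117.4): V_u = e^(−0.06)·[0.5918·40.2042 + 0.4082·0.0000] = 22.4083
Node d (S = 76.84): V_d = e^(−0.06)·[0.5918·0.0000 + 0.4082·0.0000] = 0.0000
Node 0 (S = 95): V_0 = e^(−0.06)·[0.5918·22.4083 + 0.4082·0.0000] = 12.4895

$12.49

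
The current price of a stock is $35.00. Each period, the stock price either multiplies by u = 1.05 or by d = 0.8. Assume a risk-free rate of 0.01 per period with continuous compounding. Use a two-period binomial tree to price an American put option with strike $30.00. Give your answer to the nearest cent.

Risk-neutral probability p = (e^0.01 − 0.8)/(1.05 − 0.8) = 0.2101/0.2500 = 0.8402
Terminal stock prices: S_uu = 38.59, S_ud = 29.4, S_dd = 22.4
Terminal payoffs (K − S): max(-8.587, 0) = 0, max(0.6, 0) = 0.6, max(7.6, 0) = 7.6
Node u (S = 36.75): continuation = e^(−0.01)·[0.8402·0.0000 + 0.1598·0.6000] = 0.0949; exercise value = 0.0000 ≤ continuation, so V_u = 0.0949
Node d (S = 28): continuation = e^(−0.01)·[0.8402·0.6000 + 0.1598·7.6000] = 1.7015; exercise value = 2.0000 > continuation, so V_d = 2.0000 (exercise)
Node 0 (S = 35): continuation = e^(−0.01)·[0.8402·0.0949 + 0.1598·2.0000] = 0.3954; exercise value = 0.0000 ≤ continuation, so V_0 = 0.3954

$0.40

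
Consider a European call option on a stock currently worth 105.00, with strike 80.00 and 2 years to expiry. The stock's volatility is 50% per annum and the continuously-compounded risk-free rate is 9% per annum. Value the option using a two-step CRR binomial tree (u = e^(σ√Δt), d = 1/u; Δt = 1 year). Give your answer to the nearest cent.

47.96

CRR parameters: u = e^(σ√Δt) = e^(0.5·√1) = 1.6487, d = 1/u = 0.6065
Per-period rate: rΔt = 0.09·1 = 0.09, so R = e^0.09 = 1.0942
Risk-neutral probability p = (e^0.09 − 0.6065)/(1.6487 − 0.6065) = 0.4876/1.0422 = 0.4679
Terminal stock prices: S_uu = 285.4, S_ud = 105, S_dd = 38.63
Terminal payoffs (S − K): max(205.4, 0) = 205.4, max(25, 0) = 25, max(-41.37, 0) = 0
Node u (S = 173.1): V_u = e^(−0.09)·[0.4679·205.4196 + 0.5321·25.0000] = 100.0012
Node d (S = 63.69): V_d = e^(−0.09)·[0.4679·25.0000 + 0.5321·0.0000] = 10.6908
Node 0 (S = 105): V_0 = e^(−0.09)·[0.4679·100.0012 + 0.5321·10.6908] = 47.9625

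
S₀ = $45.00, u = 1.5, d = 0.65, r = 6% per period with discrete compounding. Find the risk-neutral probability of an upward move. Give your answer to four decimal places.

Risk-neutral probability p = (1 + 0.06 − 0.65)/(1.5 − 0.65) = 0.4100/0.8500 = 0.4824

p = 0.4824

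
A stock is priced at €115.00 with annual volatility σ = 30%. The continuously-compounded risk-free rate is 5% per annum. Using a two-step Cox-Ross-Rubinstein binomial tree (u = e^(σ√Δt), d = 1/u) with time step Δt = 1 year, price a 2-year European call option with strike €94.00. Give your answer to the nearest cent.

CRR parameters: u = e^(σ√Δt) = e^(0.3·√1) = 1.3499, d = 1/u = 0.7408
Per-period rate: rΔt = 0.05·1 = 0.05, so R = e^0.05 = 1.0513
Risk-neutral probability p = (e^0.05 − 0.7408)/(1.3499 − 0.7408) = 0.3105/0.6090 = 0.5097
Terminal stock prices: S_uu = 209.5, S_ud = 115, S_dd = 63.11
Terminal payoffs (S − K): max(115.5, 0) = 115.5, max(21, 0) = 21, max(-30.89, 0) = 0
Node u (S = 155.2): V_u = e^(−0.05)·[0.5097·115.5437 + 0.4903·21.0000] = 65.8182
Node d (S = 85.19): V_d = e^(−0.05)·[0.5097·21.0000 + 0.4903·0.0000] = 10.1825
Node 0 (S = 115): V_0 = e^(−0.05)·[0.5097·65.8182 + 0.4903·10.1825] = 36.6626

€36.66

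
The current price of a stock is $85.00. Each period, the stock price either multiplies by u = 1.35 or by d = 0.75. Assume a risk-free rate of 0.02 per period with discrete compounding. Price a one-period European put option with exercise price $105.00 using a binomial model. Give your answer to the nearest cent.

Risk-neutral probability p = (1 + 0.02 − 0.75)/(1.35 − 0.75) = 0.2700/0.6000 = 0.4500
Terminal stock prices: S_u = 114.8, S_d = 63.75
Terminal payoffs (K − S): max(-9.75, 0) = 0, max(41.25, 0) = 41.25
Node 0 (S = 85): V_0 = 1/1.02·[0.4500·0.0000 + 0.5500·41.2500] = 22.2426

$22.24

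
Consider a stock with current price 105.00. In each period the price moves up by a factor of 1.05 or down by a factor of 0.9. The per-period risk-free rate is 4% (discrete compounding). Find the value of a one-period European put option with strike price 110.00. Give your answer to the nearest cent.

Risk-neutral probability p = (1 + 0.04 − 0.9)/(1.05 − 0.9) = 0.1400/0.1500 = 0.9333
Terminal stock prices: S_u = 110.2, S_d = 94.5
Terminal payoffs (K − S): max(-0.25, 0) = 0, max(15.5, 0) = 15.5
Node 0 (S = 105): V_0 = 1/1.04·[0.9333·0.0000 + 0.0667·15.5000] = 0.9936

0.99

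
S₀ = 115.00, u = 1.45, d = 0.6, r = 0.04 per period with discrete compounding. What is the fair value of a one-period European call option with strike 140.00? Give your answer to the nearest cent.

Risk-neutral probability p = (1 + 0.04 − 0.6)/(1.45 − 0.6) = 0.4400/0.8500 = 0.5176
Terminal stock prices: S_u = 166.8, S_d = 69
Terminal payoffs (S − K): max(26.75, 0) = 26.75, max(-71, 0) = 0
Node 0 (S = 115): V_0 = 1/1.04·[0.5176·26.7500 + 0.4824·0.0000] = 13.3145

13.31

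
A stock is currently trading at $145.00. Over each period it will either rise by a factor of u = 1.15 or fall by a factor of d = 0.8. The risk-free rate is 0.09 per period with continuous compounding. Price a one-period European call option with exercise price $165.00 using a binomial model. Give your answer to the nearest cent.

$1.34

Risk-neutral probability p = (e^0.09 − 0.8)/(1.15 − 0.8) = 0.2942/0.3500 = 0.8405
Terminal stock prices: S_u = 166.8, S_d = 116
Terminal payoffs (S − K): max(1.75, 0) = 1.75, max(-49, 0) = 0
Node 0 (S = 145): V_0 = e^(−0.09)·[0.8405·1.7500 + 0.1595·0.0000] = 1.3443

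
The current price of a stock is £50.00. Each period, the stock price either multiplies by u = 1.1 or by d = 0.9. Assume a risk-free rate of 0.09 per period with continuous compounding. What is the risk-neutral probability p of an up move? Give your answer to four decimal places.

Risk-neutral probability p = (e^0.09 − 0.9)/(1.1 − 0.9) = 0.1942/0.2000 = 0.9709

p = 0.9709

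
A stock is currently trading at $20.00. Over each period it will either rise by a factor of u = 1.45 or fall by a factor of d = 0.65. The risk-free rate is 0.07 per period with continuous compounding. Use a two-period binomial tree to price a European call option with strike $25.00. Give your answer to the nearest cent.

$4.13

Risk-neutral probability p = (e^0.07 − 0.65)/(1.45 − 0.65) = 0.4225/0.8000 = 0.5281
Terminal stock prices: S_uu = 42.05, S_ud = 18.85, S_dd = 8.45
Terminal payoffs (S − K): max(17.05, 0) = 17.05, max(-6.15, 0) = 0, max(-16.55, 0) = 0
Node u (S = 29): V_u = e^(−0.07)·[0.5281·17.0500 + 0.4719·0.0000] = 8.3959
Node d (S = 13): V_d = e^(−0.07)·[0.5281·0.0000 + 0.4719·0.0000] = 0.0000
Node 0 (S = 20): V_0 = e^(−0.07)·[0.5281·8.3959 + 0.4719·0.0000] = 4.1344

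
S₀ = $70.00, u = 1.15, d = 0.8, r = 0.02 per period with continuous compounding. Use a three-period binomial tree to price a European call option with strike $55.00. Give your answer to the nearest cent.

$19.97

Risk-neutral probability p = (e^0.02 − 0.8)/(1.15 − 0.8) = 0.2202/0.3500 = 0.6291
Terminal stock prices: S_uuu = 106.5, S_uud = 74.06, S_udd = 51.52, S_ddd = 35.84
Terminal payoffs (S − K): max(51.46, 0) = 51.46, max(19.06, 0) = 19.06, max(-3.48, 0) = 0, max(-19.16, 0) = 0
Node uu (S = 92.57): V_uu = e^(−0.02)·[0.6291·51.4612 + 0.3709·19.0600] = 38.6641
Node ud (S = 64.4): V_ud = e^(−0.02)·[0.6291·19.0600 + 0.3709·0.0000] = 11.7541
Node dd (S = 44.8): V_dd = e^(−0.02)·[0.6291·0.0000 + 0.3709·0.0000] = 0.0000
Node u (S = 80.5): V_u = e^(−0.02)·[0.6291·38.6641 + 0.3709·11.7541] = 28.1164
Node d (S = 56): V_d = e^(−0.02)·[0.6291·11.7541 + 0.3709·0.0000] = 7.2486
Node 0 (S = 70): V_0 = e^(−0.02)·[0.6291·28.1164 + 0.3709·7.2486] = 19.9740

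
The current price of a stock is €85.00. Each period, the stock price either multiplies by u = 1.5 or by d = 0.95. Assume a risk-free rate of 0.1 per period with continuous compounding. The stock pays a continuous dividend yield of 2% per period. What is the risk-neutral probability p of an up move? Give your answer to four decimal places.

p = 0.2423

Per-period risk-free factor R = e^0.1 = 1.1052; dividend-adjusted growth = e^(0.1−0.02) = 1.0833.
Risk-neutral probability p = (1.0833 − 0.95)/(1.5 − 0.95) = 0.1333/0.5500 = 0.2423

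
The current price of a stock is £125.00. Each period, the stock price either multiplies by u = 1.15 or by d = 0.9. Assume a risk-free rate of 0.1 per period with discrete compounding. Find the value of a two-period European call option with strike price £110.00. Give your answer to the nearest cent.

Risk-neutral probability p = (1 + 0.1 − 0.9)/(1.15 − 0.9) = 0.2000/0.2500 = 0.8000
Terminal stock prices: S_uu = 165.3, S_ud = 129.4, S_dd = 101.2
Terminal payoffs (S − K): max(55.31, 0) = 55.31, max(19.38, 0) = 19.38, max(-8.75, 0) = 0
Node u (S = 143.8): V_u = 1/1.1·[0.8000·55.3125 + 0.2000·19.3750] = 43.7500
Node d (S = 112.5): V_d = 1/1.1·[0.8000·19.3750 + 0.2000·0.0000] = 14.0909
Node 0 (S = 125): V_0 = 1/1.1·[0.8000·43.7500 + 0.2000·14.0909] = 34.3802

£34.38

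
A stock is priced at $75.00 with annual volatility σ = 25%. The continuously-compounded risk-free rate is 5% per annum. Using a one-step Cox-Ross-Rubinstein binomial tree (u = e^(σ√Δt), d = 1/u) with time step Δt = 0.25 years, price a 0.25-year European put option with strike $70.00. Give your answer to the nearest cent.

CRR parameters: u = e^(σ√Δt) = e^(0.25·√0.25) = 1.1331, d = 1/u = 0.8825
Per-period rate: rΔt = 0.05·0.25 = 0.0125, so R = e^0.0125 = 1.0126
Risk-neutral probability p = (e^0.0125 − 0.8825)/(1.1331 − 0.8825) = 0.1301/0.2507 = 0.5190
Terminal stock prices: S_u = 84.99, S_d = 66.19
Terminal payoffs (K − S): max(-14.99, 0) = 0, max(3.813, 0) = 3.813
Node 0 (S = 75): V_0 = e^(−0.0125)·[0.5190·0.0000 + 0.4810·3.8127] = 1.8112

$1.81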